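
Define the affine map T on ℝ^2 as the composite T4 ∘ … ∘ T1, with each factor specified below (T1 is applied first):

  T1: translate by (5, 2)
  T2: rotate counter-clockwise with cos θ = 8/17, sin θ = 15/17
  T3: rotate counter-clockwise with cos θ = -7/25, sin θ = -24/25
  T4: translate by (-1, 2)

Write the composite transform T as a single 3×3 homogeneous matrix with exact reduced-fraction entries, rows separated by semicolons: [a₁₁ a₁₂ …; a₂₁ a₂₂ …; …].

T = [304/425 297/425 1689/425; -297/425 304/425 -27/425; 0 0 1]

T1 = [1 0 5; 0 1 2; 0 0 1]
T2·T1 = [8/17 -15/17 10/17; 15/17 8/17 91/17; 0 0 1]
T3·…·T1 = [304/425 297/425 2114/425; -297/425 304/425 -877/425; 0 0 1]
T4·…·T1 = [304/425 297/425 1689/425; -297/425 304/425 -27/425; 0 0 1]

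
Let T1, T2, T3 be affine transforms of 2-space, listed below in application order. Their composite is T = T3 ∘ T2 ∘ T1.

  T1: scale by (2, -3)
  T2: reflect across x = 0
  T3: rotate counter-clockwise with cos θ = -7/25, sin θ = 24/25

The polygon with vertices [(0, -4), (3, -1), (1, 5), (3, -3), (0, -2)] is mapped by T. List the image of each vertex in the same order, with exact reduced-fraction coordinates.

T1 scale by (2, -3): (0, -4) → (0, 12); (3, -1) → (6, 3); (1, 5) → (2, -15); (3, -3) → (6, 9); (0, -2) → (0, 6)
T2 reflect across x = 0: (0, 12) → (0, 12); (6, 3) → (-6, 3); (2, -15) → (-2, -15); (6, 9) → (-6, 9); (0, 6) → (0, 6)
T3 rotate counter-clockwise with cos θ = -7/25, sin θ = 24/25: (0, 12) → (-288/25, -84/25); (-6, 3) → (-6/5, -33/5); (-2, -15) → (374/25, 57/25); (-6, 9) → (-174/25, -207/25); (0, 6) → (-144/25, -42/25)

image vertices: (-288/25, -84/25), (-6/5, -33/5), (374/25, 57/25), (-174/25, -207/25), (-144/25, -42/25)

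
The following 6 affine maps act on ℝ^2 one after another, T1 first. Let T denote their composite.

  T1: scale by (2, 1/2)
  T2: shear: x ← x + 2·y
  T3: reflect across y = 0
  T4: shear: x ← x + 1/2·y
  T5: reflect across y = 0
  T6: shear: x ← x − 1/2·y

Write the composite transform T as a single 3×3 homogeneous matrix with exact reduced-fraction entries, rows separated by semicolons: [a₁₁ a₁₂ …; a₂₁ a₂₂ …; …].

T1 = [2 0 0; 0 1/2 0; 0 0 1]
T2·T1 = [2 1 0; 0 1/2 0; 0 0 1]
T3·…·T1 = [2 1 0; 0 -1/2 0; 0 0 1]
T4·…·T1 = [2 3/4 0; 0 -1/2 0; 0 0 1]
T5·…·T1 = [2 3/4 0; 0 1/2 0; 0 0 1]
T6·…·T1 = [2 1/2 0; 0 1/2 0; 0 0 1]

T = [2 1/2 0; 0 1/2 0; 0 0 1]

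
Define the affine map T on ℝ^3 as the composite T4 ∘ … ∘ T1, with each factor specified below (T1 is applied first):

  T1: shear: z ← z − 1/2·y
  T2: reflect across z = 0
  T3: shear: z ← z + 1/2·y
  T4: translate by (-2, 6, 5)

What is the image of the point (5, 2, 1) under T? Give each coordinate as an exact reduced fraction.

T1 shear: z ← z − 1/2·y: (5, 2, 1) → (5, 2, 0)
T2 reflect across z = 0: (5, 2, 0) → (5, 2, 0)
T3 shear: z ← z + 1/2·y: (5, 2, 0) → (5, 2, 1)
T4 translate by (-2, 6, 5): (5, 2, 1) → (3, 8, 6)

T(p) = (3, 8, 6)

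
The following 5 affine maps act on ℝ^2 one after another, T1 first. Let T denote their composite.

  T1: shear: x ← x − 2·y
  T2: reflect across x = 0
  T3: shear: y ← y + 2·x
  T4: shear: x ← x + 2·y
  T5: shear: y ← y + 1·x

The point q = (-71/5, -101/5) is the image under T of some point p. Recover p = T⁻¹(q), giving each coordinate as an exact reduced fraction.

p = (-1, -8/5)

T1 = [1 -2 0; 0 1 0; 0 0 1]
T2·T1 = [-1 2 0; 0 1 0; 0 0 1]
T3·…·T1 = [-1 2 0; -2 5 0; 0 0 1]
T4·…·T1 = [-5 12 0; -2 5 0; 0 0 1]
T5·…·T1 = [-5 12 0; -7 17 0; 0 0 1]
det M = -1; M⁻¹ = [-17 12 0; -7 5 0; 0 0 1]
M⁻¹ · (-71/5, -101/5)ᵀ = (-1, -8/5)ᵀ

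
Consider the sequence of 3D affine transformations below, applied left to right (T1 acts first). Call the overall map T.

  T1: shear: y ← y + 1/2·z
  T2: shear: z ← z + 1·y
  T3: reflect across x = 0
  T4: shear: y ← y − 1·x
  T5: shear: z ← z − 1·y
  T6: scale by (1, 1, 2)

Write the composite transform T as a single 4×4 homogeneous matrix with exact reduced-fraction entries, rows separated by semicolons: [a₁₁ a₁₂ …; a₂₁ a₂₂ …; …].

T1 = [1 0 0 0; 0 1 1/2 0; 0 0 1 0; 0 0 0 1]
T2·T1 = [1 0 0 0; 0 1 1/2 0; 0 1 3/2 0; 0 0 0 1]
T3·…·T1 = [-1 0 0 0; 0 1 1/2 0; 0 1 3/2 0; 0 0 0 1]
T4·…·T1 = [-1 0 0 0; 1 1 1/2 0; 0 1 3/2 0; 0 0 0 1]
T5·…·T1 = [-1 0 0 0; 1 1 1/2 0; -1 0 1 0; 0 0 0 1]
T6·…·T1 = [-1 0 0 0; 1 1 1/2 0; -2 0 2 0; 0 0 0 1]

T = [-1 0 0 0; 1 1 1/2 0; -2 0 2 0; 0 0 0 1]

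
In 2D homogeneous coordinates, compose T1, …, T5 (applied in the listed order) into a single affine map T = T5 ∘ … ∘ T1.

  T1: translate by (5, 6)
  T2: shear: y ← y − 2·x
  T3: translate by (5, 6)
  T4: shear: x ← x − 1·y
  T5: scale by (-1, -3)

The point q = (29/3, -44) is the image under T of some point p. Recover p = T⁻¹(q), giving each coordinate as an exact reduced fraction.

T1 = [1 0 5; 0 1 6; 0 0 1]
T2·T1 = [1 0 5; -2 1 -4; 0 0 1]
T3·…·T1 = [1 0 10; -2 1 2; 0 0 1]
T4·…·T1 = [3 -1 8; -2 1 2; 0 0 1]
T5·…·T1 = [-3 1 -8; 6 -3 -6; 0 0 1]
det M = 3; M⁻¹ = [-1 -1/3 -10; -2 -1 -22; 0 0 1]
M⁻¹ · (29/3, -44)ᵀ = (-5, 8/3)ᵀ

p = (-5, 8/3)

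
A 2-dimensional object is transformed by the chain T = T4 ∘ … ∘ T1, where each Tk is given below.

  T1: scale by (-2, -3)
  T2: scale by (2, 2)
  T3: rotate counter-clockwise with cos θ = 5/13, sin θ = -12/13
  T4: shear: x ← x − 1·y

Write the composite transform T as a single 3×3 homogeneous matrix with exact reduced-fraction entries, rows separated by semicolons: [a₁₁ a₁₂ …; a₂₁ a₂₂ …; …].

T = [-68/13 -42/13 0; 48/13 -30/13 0; 0 0 1]

T1 = [-2 0 0; 0 -3 0; 0 0 1]
T2·T1 = [-4 0 0; 0 -6 0; 0 0 1]
T3·…·T1 = [-20/13 -72/13 0; 48/13 -30/13 0; 0 0 1]
T4·…·T1 = [-68/13 -42/13 0; 48/13 -30/13 0; 0 0 1]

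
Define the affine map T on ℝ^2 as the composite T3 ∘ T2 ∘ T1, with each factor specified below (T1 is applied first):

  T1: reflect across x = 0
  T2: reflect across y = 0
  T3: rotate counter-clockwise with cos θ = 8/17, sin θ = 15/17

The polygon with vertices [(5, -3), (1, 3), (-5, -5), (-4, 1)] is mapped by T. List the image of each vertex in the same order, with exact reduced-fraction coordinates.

image vertices: (-5, -3), (37/17, -39/17), (-35/17, 115/17), (47/17, 52/17)

T1 reflect across x = 0: (5, -3) → (-5, -3); (1, 3) → (-1, 3); (-5, -5) → (5, -5); (-4, 1) → (4, 1)
T2 reflect across y = 0: (-5, -3) → (-5, 3); (-1, 3) → (-1, -3); (5, -5) → (5, 5); (4, 1) → (4, -1)
T3 rotate counter-clockwise with cos θ = 8/17, sin θ = 15/17: (-5, 3) → (-5, -3); (-1, -3) → (37/17, -39/17); (5, 5) → (-35/17, 115/17); (4, -1) → (47/17, 52/17)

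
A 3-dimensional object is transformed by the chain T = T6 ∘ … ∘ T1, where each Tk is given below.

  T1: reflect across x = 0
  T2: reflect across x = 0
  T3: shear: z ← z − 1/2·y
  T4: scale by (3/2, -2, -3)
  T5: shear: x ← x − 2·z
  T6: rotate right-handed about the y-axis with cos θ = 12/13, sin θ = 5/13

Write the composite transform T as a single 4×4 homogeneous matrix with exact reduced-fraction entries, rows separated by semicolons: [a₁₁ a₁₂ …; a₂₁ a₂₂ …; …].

T1 = [-1 0 0 0; 0 1 0 0; 0 0 1 0; 0 0 0 1]
T2·T1 = [1 0 0 0; 0 1 0 0; 0 0 1 0; 0 0 0 1]
T3·…·T1 = [1 0 0 0; 0 1 0 0; 0 -1/2 1 0; 0 0 0 1]
T4·…·T1 = [3/2 0 0 0; 0 -2 0 0; 0 3/2 -3 0; 0 0 0 1]
T5·…·T1 = [3/2 -3 6 0; 0 -2 0 0; 0 3/2 -3 0; 0 0 0 1]
T6·…·T1 = [18/13 -57/26 57/13 0; 0 -2 0 0; -15/26 33/13 -66/13 0; 0 0 0 1]

T = [18/13 -57/26 57/13 0; 0 -2 0 0; -15/26 33/13 -66/13 0; 0 0 0 1]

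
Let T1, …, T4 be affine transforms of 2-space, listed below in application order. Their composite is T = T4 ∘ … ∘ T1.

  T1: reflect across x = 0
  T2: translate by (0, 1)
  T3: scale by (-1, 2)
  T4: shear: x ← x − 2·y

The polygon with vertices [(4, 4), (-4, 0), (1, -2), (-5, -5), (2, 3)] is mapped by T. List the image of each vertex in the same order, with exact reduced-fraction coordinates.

image vertices: (-16, 10), (-8, 2), (5, -2), (11, -8), (-14, 8)

T1 reflect across x = 0: (4, 4) → (-4, 4); (-4, 0) → (4, 0); (1, -2) → (-1, -2); (-5, -5) → (5, -5); (2, 3) → (-2, 3)
T2 translate by (0, 1): (-4, 4) → (-4, 5); (4, 0) → (4, 1); (-1, -2) → (-1, -1); (5, -5) → (5, -4); (-2, 3) → (-2, 4)
T3 scale by (-1, 2): (-4, 5) → (4, 10); (4, 1) → (-4, 2); (-1, -1) → (1, -2); (5, -4) → (-5, -8); (-2, 4) → (2, 8)
T4 shear: x ← x − 2·y: (4, 10) → (-16, 10); (-4, 2) → (-8, 2); (1, -2) → (5, -2); (-5, -8) → (11, -8); (2, 8) → (-14, 8)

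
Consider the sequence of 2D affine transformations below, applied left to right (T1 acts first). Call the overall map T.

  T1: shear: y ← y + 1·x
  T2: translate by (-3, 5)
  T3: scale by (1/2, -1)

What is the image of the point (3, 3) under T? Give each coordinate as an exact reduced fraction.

T1 shear: y ← y + 1·x: (3, 3) → (3, 6)
T2 translate by (-3, 5): (3, 6) → (0, 11)
T3 scale by (1/2, -1): (0, 11) → (0, -11)

T(p) = (0, -11)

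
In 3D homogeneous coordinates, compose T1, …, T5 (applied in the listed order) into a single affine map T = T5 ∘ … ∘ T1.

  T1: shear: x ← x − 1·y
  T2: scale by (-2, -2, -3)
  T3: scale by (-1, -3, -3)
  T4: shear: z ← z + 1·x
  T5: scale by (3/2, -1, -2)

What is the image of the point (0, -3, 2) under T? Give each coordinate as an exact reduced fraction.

T1 shear: x ← x − 1·y: (0, -3, 2) → (3, -3, 2)
T2 scale by (-2, -2, -3): (3, -3, 2) → (-6, 6, -6)
T3 scale by (-1, -3, -3): (-6, 6, -6) → (6, -18, 18)
T4 shear: z ← z + 1·x: (6, -18, 18) → (6, -18, 24)
T5 scale by (3/2, -1, -2): (6, -18, 24) → (9, 18, -48)

T(p) = (9, 18, -48)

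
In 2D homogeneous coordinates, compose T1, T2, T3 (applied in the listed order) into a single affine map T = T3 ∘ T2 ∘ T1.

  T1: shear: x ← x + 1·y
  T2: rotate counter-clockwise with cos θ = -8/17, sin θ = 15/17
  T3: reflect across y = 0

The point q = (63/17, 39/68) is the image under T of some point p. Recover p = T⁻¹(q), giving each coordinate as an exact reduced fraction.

T1 = [1 1 0; 0 1 0; 0 0 1]
T2·T1 = [-8/17 -23/17 0; 15/17 7/17 0; 0 0 1]
T3·…·T1 = [-8/17 -23/17 0; -15/17 -7/17 0; 0 0 1]
det M = -1; M⁻¹ = [7/17 -23/17 0; -15/17 8/17 0; 0 0 1]
M⁻¹ · (63/17, 39/68)ᵀ = (3/4, -3)ᵀ

p = (3/4, -3)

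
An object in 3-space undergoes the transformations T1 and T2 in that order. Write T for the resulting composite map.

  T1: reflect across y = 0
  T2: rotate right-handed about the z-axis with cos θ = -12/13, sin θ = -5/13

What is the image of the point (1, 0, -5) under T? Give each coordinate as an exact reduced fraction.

T(p) = (-12/13, -5/13, -5)

T1 reflect across y = 0: (1, 0, -5) → (1, 0, -5)
T2 rotate right-handed about the z-axis with cos θ = -12/13, sin θ = -5/13: (1, 0, -5) → (-12/13, -5/13, -5)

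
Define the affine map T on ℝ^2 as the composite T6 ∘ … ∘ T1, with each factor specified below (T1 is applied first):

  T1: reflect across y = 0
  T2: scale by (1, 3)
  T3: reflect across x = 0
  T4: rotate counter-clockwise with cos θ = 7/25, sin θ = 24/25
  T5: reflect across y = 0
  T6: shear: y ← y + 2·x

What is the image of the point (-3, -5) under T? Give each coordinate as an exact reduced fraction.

T1 reflect across y = 0: (-3, -5) → (-3, 5)
T2 scale by (1, 3): (-3, 5) → (-3, 15)
T3 reflect across x = 0: (-3, 15) → (3, 15)
T4 rotate counter-clockwise with cos θ = 7/25, sin θ = 24/25: (3, 15) → (-339/25, 177/25)
T5 reflect across y = 0: (-339/25, 177/25) → (-339/25, -177/25)
T6 shear: y ← y + 2·x: (-339/25, -177/25) → (-339/25, -171/5)

T(p) = (-339/25, -171/5)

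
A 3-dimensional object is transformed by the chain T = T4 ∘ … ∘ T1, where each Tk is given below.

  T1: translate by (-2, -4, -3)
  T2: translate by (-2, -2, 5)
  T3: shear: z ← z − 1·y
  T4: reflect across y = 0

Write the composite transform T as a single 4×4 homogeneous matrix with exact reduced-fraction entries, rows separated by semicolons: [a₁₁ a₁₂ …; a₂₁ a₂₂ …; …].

T = [1 0 0 -4; 0 -1 0 6; 0 -1 1 8; 0 0 0 1]

T1 = [1 0 0 -2; 0 1 0 -4; 0 0 1 -3; 0 0 0 1]
T2·T1 = [1 0 0 -4; 0 1 0 -6; 0 0 1 2; 0 0 0 1]
T3·…·T1 = [1 0 0 -4; 0 1 0 -6; 0 -1 1 8; 0 0 0 1]
T4·…·T1 = [1 0 0 -4; 0 -1 0 6; 0 -1 1 8; 0 0 0 1]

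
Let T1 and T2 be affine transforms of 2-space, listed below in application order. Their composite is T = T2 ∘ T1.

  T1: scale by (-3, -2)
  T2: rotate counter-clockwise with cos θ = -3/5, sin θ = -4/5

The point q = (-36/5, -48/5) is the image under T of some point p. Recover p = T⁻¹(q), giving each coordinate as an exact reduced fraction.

T1 = [-3 0 0; 0 -2 0; 0 0 1]
T2·T1 = [9/5 -8/5 0; 12/5 6/5 0; 0 0 1]
det M = 6; M⁻¹ = [1/5 4/15 0; -2/5 3/10 0; 0 0 1]
M⁻¹ · (-36/5, -48/5)ᵀ = (-4, 0)ᵀ

p = (-4, 0)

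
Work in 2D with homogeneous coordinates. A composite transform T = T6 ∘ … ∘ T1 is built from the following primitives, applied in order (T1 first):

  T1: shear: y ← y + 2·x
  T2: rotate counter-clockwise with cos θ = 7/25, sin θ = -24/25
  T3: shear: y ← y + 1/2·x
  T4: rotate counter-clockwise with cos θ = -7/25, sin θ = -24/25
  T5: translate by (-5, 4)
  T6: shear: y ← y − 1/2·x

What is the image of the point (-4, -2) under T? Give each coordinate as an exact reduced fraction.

T(p) = (-3841/625, 23217/1250)

T1 shear: y ← y + 2·x: (-4, -2) → (-4, -10)
T2 rotate counter-clockwise with cos θ = 7/25, sin θ = -24/25: (-4, -10) → (-268/25, 26/25)
T3 shear: y ← y + 1/2·x: (-268/25, 26/25) → (-268/25, -108/25)
T4 rotate counter-clockwise with cos θ = -7/25, sin θ = -24/25: (-268/25, -108/25) → (-716/625, 7188/625)
T5 translate by (-5, 4): (-716/625, 7188/625) → (-3841/625, 9688/625)
T6 shear: y ← y − 1/2·x: (-3841/625, 9688/625) → (-3841/625, 23217/1250)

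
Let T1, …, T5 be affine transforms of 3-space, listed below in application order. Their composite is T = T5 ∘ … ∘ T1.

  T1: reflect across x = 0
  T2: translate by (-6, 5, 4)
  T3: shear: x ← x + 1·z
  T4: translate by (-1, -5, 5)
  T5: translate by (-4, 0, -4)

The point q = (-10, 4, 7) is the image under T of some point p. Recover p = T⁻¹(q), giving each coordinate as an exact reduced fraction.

p = (5, 4, 2)

T1 = [-1 0 0 0; 0 1 0 0; 0 0 1 0; 0 0 0 1]
T2·T1 = [-1 0 0 -6; 0 1 0 5; 0 0 1 4; 0 0 0 1]
T3·…·T1 = [-1 0 1 -2; 0 1 0 5; 0 0 1 4; 0 0 0 1]
T4·…·T1 = [-1 0 1 -3; 0 1 0 0; 0 0 1 9; 0 0 0 1]
T5·…·T1 = [-1 0 1 -7; 0 1 0 0; 0 0 1 5; 0 0 0 1]
det M = -1; M⁻¹ = [-1 0 1 -12; 0 1 0 0; 0 0 1 -5; 0 0 0 1]
M⁻¹ · (-10, 4, 7)ᵀ = (5, 4, 2)ᵀ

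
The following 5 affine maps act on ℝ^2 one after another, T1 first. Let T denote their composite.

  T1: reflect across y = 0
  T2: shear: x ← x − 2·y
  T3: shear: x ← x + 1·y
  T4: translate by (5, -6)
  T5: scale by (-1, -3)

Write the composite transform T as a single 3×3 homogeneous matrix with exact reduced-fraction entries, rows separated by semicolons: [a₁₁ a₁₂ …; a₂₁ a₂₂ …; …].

T1 = [1 0 0; 0 -1 0; 0 0 1]
T2·T1 = [1 2 0; 0 -1 0; 0 0 1]
T3·…·T1 = [1 1 0; 0 -1 0; 0 0 1]
T4·…·T1 = [1 1 5; 0 -1 -6; 0 0 1]
T5·…·T1 = [-1 -1 -5; 0 3 18; 0 0 1]

T = [-1 -1 -5; 0 3 18; 0 0 1]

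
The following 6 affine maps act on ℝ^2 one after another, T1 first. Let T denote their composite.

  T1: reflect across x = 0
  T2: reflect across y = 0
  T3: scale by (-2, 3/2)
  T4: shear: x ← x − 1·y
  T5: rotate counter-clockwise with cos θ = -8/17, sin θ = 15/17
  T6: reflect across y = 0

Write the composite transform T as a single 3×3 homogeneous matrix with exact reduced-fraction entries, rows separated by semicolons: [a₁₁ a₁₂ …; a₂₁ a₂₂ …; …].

T = [-16/17 21/34 0; -30/17 -69/34 0; 0 0 1]

T1 = [-1 0 0; 0 1 0; 0 0 1]
T2·T1 = [-1 0 0; 0 -1 0; 0 0 1]
T3·…·T1 = [2 0 0; 0 -3/2 0; 0 0 1]
T4·…·T1 = [2 3/2 0; 0 -3/2 0; 0 0 1]
T5·…·T1 = [-16/17 21/34 0; 30/17 69/34 0; 0 0 1]
T6·…·T1 = [-16/17 21/34 0; -30/17 -69/34 0; 0 0 1]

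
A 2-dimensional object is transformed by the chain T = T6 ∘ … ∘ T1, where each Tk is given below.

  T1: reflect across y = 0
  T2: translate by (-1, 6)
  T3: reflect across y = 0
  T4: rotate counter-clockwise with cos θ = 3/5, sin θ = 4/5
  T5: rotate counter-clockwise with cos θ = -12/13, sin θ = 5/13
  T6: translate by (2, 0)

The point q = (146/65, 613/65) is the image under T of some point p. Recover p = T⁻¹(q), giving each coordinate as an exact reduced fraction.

T1 = [1 0 0; 0 -1 0; 0 0 1]
T2·T1 = [1 0 -1; 0 -1 6; 0 0 1]
T3·…·T1 = [1 0 -1; 0 1 -6; 0 0 1]
T4·…·T1 = [3/5 -4/5 21/5; 4/5 3/5 -22/5; 0 0 1]
T5·…·T1 = [-56/65 33/65 -142/65; -33/65 -56/65 369/65; 0 0 1]
T6·…·T1 = [-56/65 33/65 -12/65; -33/65 -56/65 369/65; 0 0 1]
det M = 1; M⁻¹ = [-56/65 -33/65 177/65; 33/65 -56/65 324/65; 0 0 1]
M⁻¹ · (146/65, 613/65)ᵀ = (-4, -2)ᵀ

p = (-4, -2)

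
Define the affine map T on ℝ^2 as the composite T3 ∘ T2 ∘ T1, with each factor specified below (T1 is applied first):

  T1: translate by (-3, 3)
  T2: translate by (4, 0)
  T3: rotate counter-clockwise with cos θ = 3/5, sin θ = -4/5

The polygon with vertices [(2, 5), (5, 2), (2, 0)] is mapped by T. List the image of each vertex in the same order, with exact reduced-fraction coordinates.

T1 translate by (-3, 3): (2, 5) → (-1, 8); (5, 2) → (2, 5); (2, 0) → (-1, 3)
T2 translate by (4, 0): (-1, 8) → (3, 8); (2, 5) → (6, 5); (-1, 3) → (3, 3)
T3 rotate counter-clockwise with cos θ = 3/5, sin θ = -4/5: (3, 8) → (41/5, 12/5); (6, 5) → (38/5, -9/5); (3, 3) → (21/5, -3/5)

image vertices: (41/5, 12/5), (38/5, -9/5), (21/5, -3/5)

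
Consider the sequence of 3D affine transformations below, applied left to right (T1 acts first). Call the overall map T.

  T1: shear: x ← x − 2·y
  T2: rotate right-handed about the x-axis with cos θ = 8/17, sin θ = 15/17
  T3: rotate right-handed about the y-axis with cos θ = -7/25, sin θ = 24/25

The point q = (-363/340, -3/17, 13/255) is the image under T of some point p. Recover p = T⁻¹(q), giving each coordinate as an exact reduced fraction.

T1 = [1 -2 0 0; 0 1 0 0; 0 0 1 0; 0 0 0 1]
T2·T1 = [1 -2 0 0; 0 8/17 -15/17 0; 0 15/17 8/17 0; 0 0 0 1]
T3·…·T1 = [-7/25 598/425 192/425 0; 0 8/17 -15/17 0; -24/25 711/425 -56/425 0; 0 0 0 1]
det M = 1; M⁻¹ = [601/425 16/17 -618/425 0; 72/85 8/17 -21/85 0; 192/425 -15/17 -56/425 0; 0 0 0 1]
M⁻¹ · (-363/340, -3/17, 13/255)ᵀ = (-7/4, -1, -1/3)ᵀ

p = (-7/4, -1, -1/3)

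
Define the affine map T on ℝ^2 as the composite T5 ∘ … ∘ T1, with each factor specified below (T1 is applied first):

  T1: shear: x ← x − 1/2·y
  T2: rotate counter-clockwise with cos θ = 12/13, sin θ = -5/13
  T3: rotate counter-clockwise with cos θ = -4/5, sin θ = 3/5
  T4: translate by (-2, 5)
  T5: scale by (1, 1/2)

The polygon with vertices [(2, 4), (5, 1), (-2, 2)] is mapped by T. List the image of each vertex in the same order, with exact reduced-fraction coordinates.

image vertices: (-354/65, 193/130), (-669/130, 272/65), (-11/5, 7/10)

T1 shear: x ← x − 1/2·y: (2, 4) → (0, 4); (5, 1) → (9/2, 1); (-2, 2) → (-3, 2)
T2 rotate counter-clockwise with cos θ = 12/13, sin θ = -5/13: (0, 4) → (20/13, 48/13); (9/2, 1) → (59/13, -21/26); (-3, 2) → (-2, 3)
T3 rotate counter-clockwise with cos θ = -4/5, sin θ = 3/5: (20/13, 48/13) → (-224/65, -132/65); (59/13, -21/26) → (-409/130, 219/65); (-2, 3) → (-1/5, -18/5)
T4 translate by (-2, 5): (-224/65, -132/65) → (-354/65, 193/65); (-409/130, 219/65) → (-669/130, 544/65); (-1/5, -18/5) → (-11/5, 7/5)
T5 scale by (1, 1/2): (-354/65, 193/65) → (-354/65, 193/130); (-669/130, 544/65) → (-669/130, 272/65); (-11/5, 7/5) → (-11/5, 7/10)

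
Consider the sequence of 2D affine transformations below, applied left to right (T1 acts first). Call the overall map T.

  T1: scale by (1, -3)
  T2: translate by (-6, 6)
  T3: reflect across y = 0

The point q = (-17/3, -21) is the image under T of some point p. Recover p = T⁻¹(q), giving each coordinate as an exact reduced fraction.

T1 = [1 0 0; 0 -3 0; 0 0 1]
T2·T1 = [1 0 -6; 0 -3 6; 0 0 1]
T3·…·T1 = [1 0 -6; 0 3 -6; 0 0 1]
det M = 3; M⁻¹ = [1 0 6; 0 1/3 2; 0 0 1]
M⁻¹ · (-17/3, -21)ᵀ = (1/3, -5)ᵀ

p = (1/3, -5)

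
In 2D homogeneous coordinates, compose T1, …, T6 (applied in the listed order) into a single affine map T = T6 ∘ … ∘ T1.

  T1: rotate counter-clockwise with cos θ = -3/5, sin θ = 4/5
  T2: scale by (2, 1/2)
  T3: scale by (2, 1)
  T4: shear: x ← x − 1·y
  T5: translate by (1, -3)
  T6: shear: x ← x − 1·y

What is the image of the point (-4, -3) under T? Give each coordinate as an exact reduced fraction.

T1 rotate counter-clockwise with cos θ = -3/5, sin θ = 4/5: (-4, -3) → (24/5, -7/5)
T2 scale by (2, 1/2): (24/5, -7/5) → (48/5, -7/10)
T3 scale by (2, 1): (48/5, -7/10) → (96/5, -7/10)
T4 shear: x ← x − 1·y: (96/5, -7/10) → (199/10, -7/10)
T5 translate by (1, -3): (199/10, -7/10) → (209/10, -37/10)
T6 shear: x ← x − 1·y: (209/10, -37/10) → (123/5, -37/10)

T(p) = (123/5, -37/10)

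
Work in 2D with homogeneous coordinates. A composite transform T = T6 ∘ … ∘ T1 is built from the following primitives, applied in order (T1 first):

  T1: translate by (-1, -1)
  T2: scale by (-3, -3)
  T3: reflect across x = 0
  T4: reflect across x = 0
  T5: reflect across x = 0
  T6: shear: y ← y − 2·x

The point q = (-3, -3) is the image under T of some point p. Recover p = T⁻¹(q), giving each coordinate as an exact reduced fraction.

T1 = [1 0 -1; 0 1 -1; 0 0 1]
T2·T1 = [-3 0 3; 0 -3 3; 0 0 1]
T3·…·T1 = [3 0 -3; 0 -3 3; 0 0 1]
T4·…·T1 = [-3 0 3; 0 -3 3; 0 0 1]
T5·…·T1 = [3 0 -3; 0 -3 3; 0 0 1]
T6·…·T1 = [3 0 -3; -6 -3 9; 0 0 1]
det M = -9; M⁻¹ = [1/3 0 1; -2/3 -1/3 1; 0 0 1]
M⁻¹ · (-3, -3)ᵀ = (0, 4)ᵀ

p = (0, 4)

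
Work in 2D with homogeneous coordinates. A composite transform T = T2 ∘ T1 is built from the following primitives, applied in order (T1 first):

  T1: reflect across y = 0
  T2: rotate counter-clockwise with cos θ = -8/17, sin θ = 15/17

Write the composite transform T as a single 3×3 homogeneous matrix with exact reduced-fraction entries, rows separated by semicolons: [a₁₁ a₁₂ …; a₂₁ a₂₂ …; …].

T1 = [1 0 0; 0 -1 0; 0 0 1]
T2·T1 = [-8/17 15/17 0; 15/17 8/17 0; 0 0 1]

T = [-8/17 15/17 0; 15/17 8/17 0; 0 0 1]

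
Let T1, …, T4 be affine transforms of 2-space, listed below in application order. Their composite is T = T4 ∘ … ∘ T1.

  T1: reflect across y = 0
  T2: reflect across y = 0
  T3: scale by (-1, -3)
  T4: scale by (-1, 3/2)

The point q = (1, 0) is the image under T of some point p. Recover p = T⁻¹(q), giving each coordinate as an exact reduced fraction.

T1 = [1 0 0; 0 -1 0; 0 0 1]
T2·T1 = [1 0 0; 0 1 0; 0 0 1]
T3·…·T1 = [-1 0 0; 0 -3 0; 0 0 1]
T4·…·T1 = [1 0 0; 0 -9/2 0; 0 0 1]
det M = -9/2; M⁻¹ = [1 0 0; 0 -2/9 0; 0 0 1]
M⁻¹ · (1, 0)ᵀ = (1, 0)ᵀ

p = (1, 0)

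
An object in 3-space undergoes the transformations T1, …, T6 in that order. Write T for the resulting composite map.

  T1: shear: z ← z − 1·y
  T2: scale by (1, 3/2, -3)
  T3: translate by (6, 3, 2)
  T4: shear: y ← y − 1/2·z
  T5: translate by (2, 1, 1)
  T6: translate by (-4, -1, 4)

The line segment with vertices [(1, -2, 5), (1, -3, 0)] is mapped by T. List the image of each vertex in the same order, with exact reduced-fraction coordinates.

T1 shear: z ← z − 1·y: (1, -2, 5) → (1, -2, 7); (1, -3, 0) → (1, -3, 3)
T2 scale by (1, 3/2, -3): (1, -2, 7) → (1, -3, -21); (1, -3, 3) → (1, -9/2, -9)
T3 translate by (6, 3, 2): (1, -3, -21) → (7, 0, -19); (1, -9/2, -9) → (7, -3/2, -7)
T4 shear: y ← y − 1/2·z: (7, 0, -19) → (7, 19/2, -19); (7, -3/2, -7) → (7, 2, -7)
T5 translate by (2, 1, 1): (7, 19/2, -19) → (9, 21/2, -18); (7, 2, -7) → (9, 3, -6)
T6 translate by (-4, -1, 4): (9, 21/2, -18) → (5, 19/2, -14); (9, 3, -6) → (5, 2, -2)

image vertices: (5, 19/2, -14), (5, 2, -2)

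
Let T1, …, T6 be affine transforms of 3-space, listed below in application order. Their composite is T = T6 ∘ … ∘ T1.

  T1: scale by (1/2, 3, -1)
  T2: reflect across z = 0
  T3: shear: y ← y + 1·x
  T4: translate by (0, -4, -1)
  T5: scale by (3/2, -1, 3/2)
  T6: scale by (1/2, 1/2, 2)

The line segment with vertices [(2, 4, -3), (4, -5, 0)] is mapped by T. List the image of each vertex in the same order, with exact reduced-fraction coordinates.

image vertices: (3/4, -9/2, -12), (3/2, 17/2, -3)

T1 scale by (1/2, 3, -1): (2, 4, -3) → (1, 12, 3); (4, -5, 0) → (2, -15, 0)
T2 reflect across z = 0: (1, 12, 3) → (1, 12, -3); (2, -15, 0) → (2, -15, 0)
T3 shear: y ← y + 1·x: (1, 12, -3) → (1, 13, -3); (2, -15, 0) → (2, -13, 0)
T4 translate by (0, -4, -1): (1, 13, -3) → (1, 9, -4); (2, -13, 0) → (2, -17, -1)
T5 scale by (3/2, -1, 3/2): (1, 9, -4) → (3/2, -9, -6); (2, -17, -1) → (3, 17, -3/2)
T6 scale by (1/2, 1/2, 2): (3/2, -9, -6) → (3/4, -9/2, -12); (3, 17, -3/2) → (3/2, 17/2, -3)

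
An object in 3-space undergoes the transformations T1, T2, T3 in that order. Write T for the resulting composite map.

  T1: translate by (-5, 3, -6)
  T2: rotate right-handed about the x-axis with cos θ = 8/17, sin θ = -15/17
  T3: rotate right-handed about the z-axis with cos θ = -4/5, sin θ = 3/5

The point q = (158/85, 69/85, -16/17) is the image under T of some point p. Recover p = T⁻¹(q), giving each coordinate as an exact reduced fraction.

p = (4, -3, 4)

T1 = [1 0 0 -5; 0 1 0 3; 0 0 1 -6; 0 0 0 1]
T2·T1 = [1 0 0 -5; 0 8/17 15/17 -66/17; 0 -15/17 8/17 -93/17; 0 0 0 1]
T3·…·T1 = [-4/5 -24/85 -9/17 538/85; 3/5 -32/85 -12/17 9/85; 0 -15/17 8/17 -93/17; 0 0 0 1]
det M = 1; M⁻¹ = [-4/5 3/5 0 5; -24/85 -32/85 -15/17 -3; -9/17 -12/17 8/17 6; 0 0 0 1]
M⁻¹ · (158/85, 69/85, -16/17)ᵀ = (4, -3, 4)ᵀ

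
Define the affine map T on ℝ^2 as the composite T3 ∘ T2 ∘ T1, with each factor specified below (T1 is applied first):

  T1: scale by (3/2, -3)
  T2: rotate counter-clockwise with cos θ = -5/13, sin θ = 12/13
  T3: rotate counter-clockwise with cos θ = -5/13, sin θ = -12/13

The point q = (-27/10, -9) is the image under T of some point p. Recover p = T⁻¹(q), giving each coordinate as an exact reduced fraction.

p = (-9/5, 3)

T1 = [3/2 0 0; 0 -3 0; 0 0 1]
T2·T1 = [-15/26 36/13 0; 18/13 15/13 0; 0 0 1]
T3·…·T1 = [3/2 0 0; 0 -3 0; 0 0 1]
det M = -9/2; M⁻¹ = [2/3 0 0; 0 -1/3 0; 0 0 1]
M⁻¹ · (-27/10, -9)ᵀ = (-9/5, 3)ᵀ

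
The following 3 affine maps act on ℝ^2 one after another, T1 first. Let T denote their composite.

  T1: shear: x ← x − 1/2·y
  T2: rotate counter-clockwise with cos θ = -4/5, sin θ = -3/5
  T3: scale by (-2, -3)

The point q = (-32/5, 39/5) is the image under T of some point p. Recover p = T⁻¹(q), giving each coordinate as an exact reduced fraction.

p = (1, 4)

T1 = [1 -1/2 0; 0 1 0; 0 0 1]
T2·T1 = [-4/5 1 0; -3/5 -1/2 0; 0 0 1]
T3·…·T1 = [8/5 -2 0; 9/5 3/2 0; 0 0 1]
det M = 6; M⁻¹ = [1/4 1/3 0; -3/10 4/15 0; 0 0 1]
M⁻¹ · (-32/5, 39/5)ᵀ = (1, 4)ᵀ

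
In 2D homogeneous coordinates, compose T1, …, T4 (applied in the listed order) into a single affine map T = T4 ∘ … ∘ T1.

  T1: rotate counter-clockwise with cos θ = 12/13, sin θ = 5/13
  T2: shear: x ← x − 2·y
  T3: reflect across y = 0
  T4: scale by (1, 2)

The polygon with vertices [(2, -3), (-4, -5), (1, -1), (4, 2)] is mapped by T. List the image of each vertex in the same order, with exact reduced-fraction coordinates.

image vertices: (7, 4), (137/13, 160/13), (31/13, 14/13), (-50/13, -88/13)

T1 rotate counter-clockwise with cos θ = 12/13, sin θ = 5/13: (2, -3) → (3, -2); (-4, -5) → (-23/13, -80/13); (1, -1) → (17/13, -7/13); (4, 2) → (38/13, 44/13)
T2 shear: x ← x − 2·y: (3, -2) → (7, -2); (-23/13, -80/13) → (137/13, -80/13); (17/13, -7/13) → (31/13, -7/13); (38/13, 44/13) → (-50/13, 44/13)
T3 reflect across y = 0: (7, -2) → (7, 2); (137/13, -80/13) → (137/13, 80/13); (31/13, -7/13) → (31/13, 7/13); (-50/13, 44/13) → (-50/13, -44/13)
T4 scale by (1, 2): (7, 2) → (7, 4); (137/13, 80/13) → (137/13, 160/13); (31/13, 7/13) → (31/13, 14/13); (-50/13, -44/13) → (-50/13, -88/13)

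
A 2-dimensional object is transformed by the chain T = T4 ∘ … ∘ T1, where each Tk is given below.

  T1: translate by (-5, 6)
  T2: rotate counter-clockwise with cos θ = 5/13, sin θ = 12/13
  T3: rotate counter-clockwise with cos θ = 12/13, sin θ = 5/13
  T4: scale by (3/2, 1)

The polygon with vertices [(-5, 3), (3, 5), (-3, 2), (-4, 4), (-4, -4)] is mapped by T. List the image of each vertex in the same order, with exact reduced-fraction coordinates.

image vertices: (-27/2, -10), (-33/2, -2), (-12, -8), (-15, -9), (-3, -9)

T1 translate by (-5, 6): (-5, 3) → (-10, 9); (3, 5) → (-2, 11); (-3, 2) → (-8, 8); (-4, 4) → (-9, 10); (-4, -4) → (-9, 2)
T2 rotate counter-clockwise with cos θ = 5/13, sin θ = 12/13: (-10, 9) → (-158/13, -75/13); (-2, 11) → (-142/13, 31/13); (-8, 8) → (-136/13, -56/13); (-9, 10) → (-165/13, -58/13); (-9, 2) → (-69/13, -98/13)
T3 rotate counter-clockwise with cos θ = 12/13, sin θ = 5/13: (-158/13, -75/13) → (-9, -10); (-142/13, 31/13) → (-11, -2); (-136/13, -56/13) → (-8, -8); (-165/13, -58/13) → (-10, -9); (-69/13, -98/13) → (-2, -9)
T4 scale by (3/2, 1): (-9, -10) → (-27/2, -10); (-11, -2) → (-33/2, -2); (-8, -8) → (-12, -8); (-10, -9) → (-15, -9); (-2, -9) → (-3, -9)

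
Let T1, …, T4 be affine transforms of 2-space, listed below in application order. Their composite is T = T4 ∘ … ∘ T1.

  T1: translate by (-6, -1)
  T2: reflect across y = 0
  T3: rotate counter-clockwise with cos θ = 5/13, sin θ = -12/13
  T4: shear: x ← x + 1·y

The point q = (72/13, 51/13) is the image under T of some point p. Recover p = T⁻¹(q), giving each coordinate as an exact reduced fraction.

p = (3, -2)

T1 = [1 0 -6; 0 1 -1; 0 0 1]
T2·T1 = [1 0 -6; 0 -1 1; 0 0 1]
T3·…·T1 = [5/13 -12/13 -18/13; -12/13 -5/13 77/13; 0 0 1]
T4·…·T1 = [-7/13 -17/13 59/13; -12/13 -5/13 77/13; 0 0 1]
det M = -1; M⁻¹ = [5/13 -17/13 6; -12/13 7/13 1; 0 0 1]
M⁻¹ · (72/13, 51/13)ᵀ = (3, -2)ᵀ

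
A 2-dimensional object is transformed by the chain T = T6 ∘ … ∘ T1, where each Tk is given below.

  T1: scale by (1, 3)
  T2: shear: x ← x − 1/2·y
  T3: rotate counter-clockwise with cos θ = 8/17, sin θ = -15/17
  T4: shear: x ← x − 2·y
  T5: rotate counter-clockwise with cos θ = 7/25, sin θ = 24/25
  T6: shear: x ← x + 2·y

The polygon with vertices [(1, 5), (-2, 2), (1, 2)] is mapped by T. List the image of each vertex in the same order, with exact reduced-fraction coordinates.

T1 scale by (1, 3): (1, 5) → (1, 15); (-2, 2) → (-2, 6); (1, 2) → (1, 6)
T2 shear: x ← x − 1/2·y: (1, 15) → (-13/2, 15); (-2, 6) → (-5, 6); (1, 6) → (-2, 6)
T3 rotate counter-clockwise with cos θ = 8/17, sin θ = -15/17: (-13/2, 15) → (173/17, 435/34); (-5, 6) → (50/17, 123/17); (-2, 6) → (74/17, 78/17)
T4 shear: x ← x − 2·y: (173/17, 435/34) → (-262/17, 435/34); (50/17, 123/17) → (-196/17, 123/17); (74/17, 78/17) → (-82/17, 78/17)
T5 rotate counter-clockwise with cos θ = 7/25, sin θ = 24/25: (-262/17, 435/34) → (-7054/425, -9531/850); (-196/17, 123/17) → (-4324/425, -3843/425); (-82/17, 78/17) → (-2446/425, -1422/425)
T6 shear: x ← x + 2·y: (-7054/425, -9531/850) → (-3317/85, -9531/850); (-4324/425, -3843/425) → (-2402/85, -3843/425); (-2446/425, -1422/425) → (-1058/85, -1422/425)

image vertices: (-3317/85, -9531/850), (-2402/85, -3843/425), (-1058/85, -1422/425)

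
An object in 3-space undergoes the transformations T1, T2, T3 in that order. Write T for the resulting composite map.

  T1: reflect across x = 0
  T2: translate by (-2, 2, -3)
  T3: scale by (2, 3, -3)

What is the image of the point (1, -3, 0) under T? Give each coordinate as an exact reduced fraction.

T(p) = (-6, -3, 9)

T1 reflect across x = 0: (1, -3, 0) → (-1, -3, 0)
T2 translate by (-2, 2, -3): (-1, -3, 0) → (-3, -1, -3)
T3 scale by (2, 3, -3): (-3, -1, -3) → (-6, -3, 9)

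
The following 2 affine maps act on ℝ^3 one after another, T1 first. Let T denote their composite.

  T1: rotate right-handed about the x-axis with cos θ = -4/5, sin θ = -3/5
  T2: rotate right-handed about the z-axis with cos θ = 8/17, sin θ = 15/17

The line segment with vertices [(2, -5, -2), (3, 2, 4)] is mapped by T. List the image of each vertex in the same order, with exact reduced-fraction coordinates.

T1 rotate right-handed about the x-axis with cos θ = -4/5, sin θ = -3/5: (2, -5, -2) → (2, 14/5, 23/5); (3, 2, 4) → (3, 4/5, -22/5)
T2 rotate right-handed about the z-axis with cos θ = 8/17, sin θ = 15/17: (2, 14/5, 23/5) → (-26/17, 262/85, 23/5); (3, 4/5, -22/5) → (12/17, 257/85, -22/5)

image vertices: (-26/17, 262/85, 23/5), (12/17, 257/85, -22/5)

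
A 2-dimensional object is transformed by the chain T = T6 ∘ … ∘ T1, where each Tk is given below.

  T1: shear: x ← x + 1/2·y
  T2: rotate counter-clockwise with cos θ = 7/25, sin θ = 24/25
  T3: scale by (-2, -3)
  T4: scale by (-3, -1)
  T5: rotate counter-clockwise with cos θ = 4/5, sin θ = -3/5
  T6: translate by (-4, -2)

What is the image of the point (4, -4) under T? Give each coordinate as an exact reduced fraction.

T(p) = (464/25, -398/25)

T1 shear: x ← x + 1/2·y: (4, -4) → (2, -4)
T2 rotate counter-clockwise with cos θ = 7/25, sin θ = 24/25: (2, -4) → (22/5, 4/5)
T3 scale by (-2, -3): (22/5, 4/5) → (-44/5, -12/5)
T4 scale by (-3, -1): (-44/5, -12/5) → (132/5, 12/5)
T5 rotate counter-clockwise with cos θ = 4/5, sin θ = -3/5: (132/5, 12/5) → (564/25, -348/25)
T6 translate by (-4, -2): (564/25, -348/25) → (464/25, -398/25)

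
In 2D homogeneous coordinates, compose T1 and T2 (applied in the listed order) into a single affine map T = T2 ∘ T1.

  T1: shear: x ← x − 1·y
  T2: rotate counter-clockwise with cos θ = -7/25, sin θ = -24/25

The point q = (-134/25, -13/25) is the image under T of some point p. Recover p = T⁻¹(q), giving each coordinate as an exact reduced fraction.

p = (-3, -5)

T1 = [1 -1 0; 0 1 0; 0 0 1]
T2·T1 = [-7/25 31/25 0; -24/25 17/25 0; 0 0 1]
det M = 1; M⁻¹ = [17/25 -31/25 0; 24/25 -7/25 0; 0 0 1]
M⁻¹ · (-134/25, -13/25)ᵀ = (-3, -5)ᵀ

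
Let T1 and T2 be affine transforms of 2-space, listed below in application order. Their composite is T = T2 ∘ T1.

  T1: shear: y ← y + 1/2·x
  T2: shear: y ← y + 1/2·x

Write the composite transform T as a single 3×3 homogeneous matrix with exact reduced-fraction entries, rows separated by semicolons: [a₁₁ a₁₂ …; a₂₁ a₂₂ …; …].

T = [1 0 0; 1 1 0; 0 0 1]

T1 = [1 0 0; 1/2 1 0; 0 0 1]
T2·T1 = [1 0 0; 1 1 0; 0 0 1]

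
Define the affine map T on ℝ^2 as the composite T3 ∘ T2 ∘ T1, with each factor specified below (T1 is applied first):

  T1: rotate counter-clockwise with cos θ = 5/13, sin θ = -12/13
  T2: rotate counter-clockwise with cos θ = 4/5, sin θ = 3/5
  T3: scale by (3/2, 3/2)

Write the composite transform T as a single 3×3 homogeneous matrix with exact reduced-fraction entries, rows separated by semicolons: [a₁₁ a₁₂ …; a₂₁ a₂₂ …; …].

T1 = [5/13 12/13 0; -12/13 5/13 0; 0 0 1]
T2·T1 = [56/65 33/65 0; -33/65 56/65 0; 0 0 1]
T3·…·T1 = [84/65 99/130 0; -99/130 84/65 0; 0 0 1]

T = [84/65 99/130 0; -99/130 84/65 0; 0 0 1]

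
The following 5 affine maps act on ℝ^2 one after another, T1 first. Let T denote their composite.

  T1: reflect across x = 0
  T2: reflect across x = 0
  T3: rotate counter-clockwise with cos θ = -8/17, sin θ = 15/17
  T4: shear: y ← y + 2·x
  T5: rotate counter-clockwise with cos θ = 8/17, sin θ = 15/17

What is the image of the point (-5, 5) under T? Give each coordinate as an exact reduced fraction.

T(p) = (2495/289, -2005/289)

T1 reflect across x = 0: (-5, 5) → (5, 5)
T2 reflect across x = 0: (5, 5) → (-5, 5)
T3 rotate counter-clockwise with cos θ = -8/17, sin θ = 15/17: (-5, 5) → (-35/17, -115/17)
T4 shear: y ← y + 2·x: (-35/17, -115/17) → (-35/17, -185/17)
T5 rotate counter-clockwise with cos θ = 8/17, sin θ = 15/17: (-35/17, -185/17) → (2495/289, -2005/289)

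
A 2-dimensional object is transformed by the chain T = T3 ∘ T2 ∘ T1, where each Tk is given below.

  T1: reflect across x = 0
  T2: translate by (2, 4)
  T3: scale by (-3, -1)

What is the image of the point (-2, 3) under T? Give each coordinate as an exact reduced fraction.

T1 reflect across x = 0: (-2, 3) → (2, 3)
T2 translate by (2, 4): (2, 3) → (4, 7)
T3 scale by (-3, -1): (4, 7) → (-12, -7)

T(p) = (-12, -7)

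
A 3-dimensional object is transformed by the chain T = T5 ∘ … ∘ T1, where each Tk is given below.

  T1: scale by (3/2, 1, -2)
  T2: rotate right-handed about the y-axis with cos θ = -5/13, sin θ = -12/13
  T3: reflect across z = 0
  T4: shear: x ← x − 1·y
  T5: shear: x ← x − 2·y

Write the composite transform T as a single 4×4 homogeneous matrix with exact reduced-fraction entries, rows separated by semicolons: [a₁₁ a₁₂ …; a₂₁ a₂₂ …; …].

T = [-15/26 -3 24/13 0; 0 1 0 0; -18/13 0 -10/13 0; 0 0 0 1]

T1 = [3/2 0 0 0; 0 1 0 0; 0 0 -2 0; 0 0 0 1]
T2·T1 = [-15/26 0 24/13 0; 0 1 0 0; 18/13 0 10/13 0; 0 0 0 1]
T3·…·T1 = [-15/26 0 24/13 0; 0 1 0 0; -18/13 0 -10/13 0; 0 0 0 1]
T4·…·T1 = [-15/26 -1 24/13 0; 0 1 0 0; -18/13 0 -10/13 0; 0 0 0 1]
T5·…·T1 = [-15/26 -3 24/13 0; 0 1 0 0; -18/13 0 -10/13 0; 0 0 0 1]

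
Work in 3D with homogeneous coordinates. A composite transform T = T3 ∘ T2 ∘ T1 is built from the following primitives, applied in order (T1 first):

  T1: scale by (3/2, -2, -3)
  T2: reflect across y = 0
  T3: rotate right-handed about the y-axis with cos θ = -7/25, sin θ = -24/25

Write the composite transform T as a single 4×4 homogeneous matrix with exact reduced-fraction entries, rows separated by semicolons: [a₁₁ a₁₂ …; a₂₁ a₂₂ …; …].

T1 = [3/2 0 0 0; 0 -2 0 0; 0 0 -3 0; 0 0 0 1]
T2·T1 = [3/2 0 0 0; 0 2 0 0; 0 0 -3 0; 0 0 0 1]
T3·…·T1 = [-21/50 0 72/25 0; 0 2 0 0; 36/25 0 21/25 0; 0 0 0 1]

T = [-21/50 0 72/25 0; 0 2 0 0; 36/25 0 21/25 0; 0 0 0 1]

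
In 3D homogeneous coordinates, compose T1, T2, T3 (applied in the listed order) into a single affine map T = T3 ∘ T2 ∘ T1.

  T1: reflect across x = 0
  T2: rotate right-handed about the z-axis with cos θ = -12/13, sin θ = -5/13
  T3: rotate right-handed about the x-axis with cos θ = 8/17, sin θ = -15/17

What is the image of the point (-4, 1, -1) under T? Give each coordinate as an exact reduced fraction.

T(p) = (-43/13, -451/221, 376/221)

T1 reflect across x = 0: (-4, 1, -1) → (4, 1, -1)
T2 rotate right-handed about the z-axis with cos θ = -12/13, sin θ = -5/13: (4, 1, -1) → (-43/13, -32/13, -1)
T3 rotate right-handed about the x-axis with cos θ = 8/17, sin θ = -15/17: (-43/13, -32/13, -1) → (-43/13, -451/221, 376/221)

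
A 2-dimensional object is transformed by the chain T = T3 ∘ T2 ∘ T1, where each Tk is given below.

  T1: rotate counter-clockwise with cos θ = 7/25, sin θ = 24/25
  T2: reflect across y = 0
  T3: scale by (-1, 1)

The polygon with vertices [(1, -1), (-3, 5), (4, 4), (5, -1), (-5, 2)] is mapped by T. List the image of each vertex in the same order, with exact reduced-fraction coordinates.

T1 rotate counter-clockwise with cos θ = 7/25, sin θ = 24/25: (1, -1) → (31/25, 17/25); (-3, 5) → (-141/25, -37/25); (4, 4) → (-68/25, 124/25); (5, -1) → (59/25, 113/25); (-5, 2) → (-83/25, -106/25)
T2 reflect across y = 0: (31/25, 17/25) → (31/25, -17/25); (-141/25, -37/25) → (-141/25, 37/25); (-68/25, 124/25) → (-68/25, -124/25); (59/25, 113/25) → (59/25, -113/25); (-83/25, -106/25) → (-83/25, 106/25)
T3 scale by (-1, 1): (31/25, -17/25) → (-31/25, -17/25); (-141/25, 37/25) → (141/25, 37/25); (-68/25, -124/25) → (68/25, -124/25); (59/25, -113/25) → (-59/25, -113/25); (-83/25, 106/25) → (83/25, 106/25)

image vertices: (-31/25, -17/25), (141/25, 37/25), (68/25, -124/25), (-59/25, -113/25), (83/25, 106/25)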